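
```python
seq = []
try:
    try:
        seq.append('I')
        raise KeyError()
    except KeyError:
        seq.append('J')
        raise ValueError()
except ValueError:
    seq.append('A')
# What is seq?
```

Step-by-step execution trace:
1. Inner try: `seq.append('I')` → seq = ['I'].
2. `raise KeyError()` raises KeyError.
3. Inner `except KeyError` matches → `seq.append('J')` → seq = ['I', 'J'].
4. `raise ValueError()` raises ValueError; propagates to outer try.
5. Outer `except ValueError` matches → `seq.append('A')` → seq = ['I', 'J', 'A'].
Result: ['I', 'J', 'A']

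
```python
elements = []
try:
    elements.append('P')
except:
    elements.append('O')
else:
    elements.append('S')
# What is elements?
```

Step-by-step execution trace:
1. try: `elements.append('P')` → elements = ['P']. No exception raised.
2. `except` is skipped.
3. `else` runs (try completed without exception): `elements.append('S')` → elements = ['P', 'S'].
Result: ['P', 'S']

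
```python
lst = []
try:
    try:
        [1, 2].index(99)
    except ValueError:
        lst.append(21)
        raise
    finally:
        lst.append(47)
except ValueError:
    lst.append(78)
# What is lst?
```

Step-by-step execution trace:
1. Inner try: `[1, 2].index(99)` raises ValueError.
2. Inner `except ValueError` matches → `lst.append(21)` → lst = [21].
3. bare `raise` re-raises ValueError.
4. Inner `finally` runs during unwinding: `lst.append(47)` → lst = [21, 47].
5. Outer `except ValueError` matches → `lst.append(78)` → lst = [21, 47, 78].
Result: [21, 47, 78]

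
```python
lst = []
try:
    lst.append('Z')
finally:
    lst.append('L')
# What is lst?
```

Step-by-step execution trace:
1. try: `lst.append('Z')` → lst = ['Z'].
2. The try body completes without raising.
3. finally always runs: `lst.append('L')` → lst = ['Z', 'L'].
Result: ['Z', 'L']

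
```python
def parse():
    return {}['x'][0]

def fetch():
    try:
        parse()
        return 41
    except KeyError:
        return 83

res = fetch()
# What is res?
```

Step-by-step execution trace:
1. `fetch()` calls `parse()`.
2. `parse()` evaluates `{}['x'][0]`, which raises KeyError; it propagates to the caller.
3. `return 41` is not reached.
4. `except KeyError` in fetch matches → returns 83.
5. res = 83.
Result: 83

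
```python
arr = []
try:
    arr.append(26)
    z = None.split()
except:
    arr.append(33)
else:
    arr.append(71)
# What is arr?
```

Step-by-step execution trace:
1. try: `arr.append(26)` → arr = [26].
2. `z = None.split()` raises AttributeError.
3. bare `except` matches → `arr.append(33)` → arr = [26, 33].
4. `else` is skipped (an exception was raised).
Result: [26, 33]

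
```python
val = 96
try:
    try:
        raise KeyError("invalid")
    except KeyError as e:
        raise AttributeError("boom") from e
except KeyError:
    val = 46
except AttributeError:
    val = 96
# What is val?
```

Step-by-step execution trace:
1. Inner try raises KeyError; inner `except KeyError as e` catches it.
2. `raise AttributeError(...) from e` raises AttributeError (KeyError is attached as __cause__, but only AttributeError is active).
3. Outer `except KeyError` does not match AttributeError; skipped.
4. Outer `except AttributeError` matches → val = 96.
Result: 96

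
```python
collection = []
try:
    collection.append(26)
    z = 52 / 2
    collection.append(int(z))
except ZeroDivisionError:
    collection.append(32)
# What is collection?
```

Step-by-step execution trace:
1. try: `collection.append(26)` → collection = [26].
2. `z = 52 / 2` → z = 26.0. No exception raised.
3. `collection.append(int(z))` → collection = [26, 26].
4. `except ZeroDivisionError` is skipped (no exception was raised).
Result: [26, 26]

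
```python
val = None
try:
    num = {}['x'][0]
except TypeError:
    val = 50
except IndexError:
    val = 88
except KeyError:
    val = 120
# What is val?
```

Step-by-step execution trace:
1. `num = {}['x'][0]` raises KeyError.
2. `except TypeError` does not match KeyError; skipped.
3. `except IndexError` does not match KeyError; skipped.
4. `except KeyError` matches → val = 120.
Result: 120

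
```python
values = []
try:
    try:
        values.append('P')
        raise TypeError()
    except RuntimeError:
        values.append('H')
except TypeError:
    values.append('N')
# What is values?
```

Step-by-step execution trace:
1. Inner try: `values.append('P')` → values = ['P'].
2. `raise TypeError()` raises TypeError.
3. Inner `except RuntimeError` does not match TypeError; exception propagates to outer try.
4. Outer `except TypeError` matches → `values.append('N')` → values = ['P', 'N'].
Result: ['P', 'N']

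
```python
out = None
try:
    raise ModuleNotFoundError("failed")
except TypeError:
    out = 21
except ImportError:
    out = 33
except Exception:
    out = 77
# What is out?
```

Step-by-step execution trace:
1. `raise ModuleNotFoundError(...)` raises ModuleNotFoundError.
2. `except TypeError` does not match (ModuleNotFoundError is not a subclass of TypeError); skipped.
3. `except ImportError` matches (ModuleNotFoundError is a subclass of ImportError) → out = 33.
4. `except Exception` is not reached.
Result: 33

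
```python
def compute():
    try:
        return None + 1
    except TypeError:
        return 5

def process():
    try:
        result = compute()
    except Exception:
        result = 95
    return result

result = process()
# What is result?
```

Step-by-step execution trace:
1. `process()` calls `compute()`.
2. In compute: `None + 1` raises TypeError; `except TypeError` catches it → returns 5.
3. In process: `result = compute()` → result = 5. No exception reaches process.
4. `except Exception` is skipped; process returns 5.
5. result = 5.
Result: 5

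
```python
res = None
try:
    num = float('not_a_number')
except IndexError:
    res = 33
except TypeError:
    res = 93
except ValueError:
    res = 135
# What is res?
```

Step-by-step execution trace:
1. `num = float('not_a_number')` raises ValueError.
2. `except IndexError` does not match ValueError; skipped.
3. `except TypeError` does not match ValueError; skipped.
4. `except ValueError` matches → res = 135.
Result: 135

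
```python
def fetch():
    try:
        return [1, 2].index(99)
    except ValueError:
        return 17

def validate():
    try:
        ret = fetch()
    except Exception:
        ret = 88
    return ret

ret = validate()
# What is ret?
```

Step-by-step execution trace:
1. `validate()` calls `fetch()`.
2. In fetch: `[1, 2].index(99)` raises ValueError; `except ValueError` catches it → returns 17.
3. In validate: `ret = fetch()` → ret = 17. No exception reaches validate.
4. `except Exception` is skipped; validate returns 17.
5. ret = 17.
Result: 17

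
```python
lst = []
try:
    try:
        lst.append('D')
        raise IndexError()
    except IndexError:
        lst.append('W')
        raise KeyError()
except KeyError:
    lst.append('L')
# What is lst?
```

Step-by-step execution trace:
1. Inner try: `lst.append('D')` → lst = ['D'].
2. `raise IndexError()` raises IndexError.
3. Inner `except IndexError` matches → `lst.append('W')` → lst = ['D', 'W'].
4. `raise KeyError()` raises KeyError; propagates to outer try.
5. Outer `except KeyError` matches → `lst.append('L')` → lst = ['D', 'W', 'L'].
Result: ['D', 'W', 'L']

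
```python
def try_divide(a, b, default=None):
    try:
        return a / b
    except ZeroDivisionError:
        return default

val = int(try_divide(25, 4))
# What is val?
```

Step-by-step execution trace:
1. `try_divide(25, 4)` enters try: `return 25 / 4` → returns 6.25. No exception raised.
2. `except ZeroDivisionError` is skipped.
3. `int(6.25)` → 6 → val = 6.
Result: 6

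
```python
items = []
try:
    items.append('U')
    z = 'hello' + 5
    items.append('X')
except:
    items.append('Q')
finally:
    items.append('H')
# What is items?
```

Step-by-step execution trace:
1. try: `items.append('U')` → items = ['U'].
2. `z = 'hello' + 5` raises TypeError; `items.append('X')` is not reached.
3. bare `except` matches → `items.append('Q')` → items = ['U', 'Q'].
4. finally always runs: `items.append('H')` → items = ['U', 'Q', 'H'].
Result: ['U', 'Q', 'H']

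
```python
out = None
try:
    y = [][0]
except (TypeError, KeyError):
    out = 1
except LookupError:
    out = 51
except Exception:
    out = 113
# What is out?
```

Step-by-step execution trace:
1. `y = [][0]` raises IndexError.
2. `except (TypeError, KeyError)` does not match IndexError; skipped.
3. `except LookupError` matches (IndexError is a subclass of LookupError) → out = 51.
4. `except Exception` is not reached.
Result: 51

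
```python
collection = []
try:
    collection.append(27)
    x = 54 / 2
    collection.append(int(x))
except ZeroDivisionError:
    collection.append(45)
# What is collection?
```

Step-by-step execution trace:
1. try: `collection.append(27)` → collection = [27].
2. `x = 54 / 2` → x = 27.0. No exception raised.
3. `collection.append(int(x))` → collection = [27, 27].
4. `except ZeroDivisionError` is skipped (no exception was raised).
Result: [27, 27]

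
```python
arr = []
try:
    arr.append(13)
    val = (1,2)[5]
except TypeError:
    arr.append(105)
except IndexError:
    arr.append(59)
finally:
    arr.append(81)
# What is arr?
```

Step-by-step execution trace:
1. try: `arr.append(13)` → arr = [13].
2. `val = (1,2)[5]` raises IndexError.
3. `except TypeError` does not match IndexError; skipped.
4. `except IndexError` matches → `arr.append(59)` → arr = [13, 59].
5. finally always runs: `arr.append(81)` → arr = [13, 59, 81].
Result: [13, 59, 81]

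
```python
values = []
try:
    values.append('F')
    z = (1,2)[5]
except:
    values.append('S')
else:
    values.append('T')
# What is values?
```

Step-by-step execution trace:
1. try: `values.append('F')` → values = ['F'].
2. `z = (1,2)[5]` raises IndexError.
3. bare `except` matches → `values.append('S')` → values = ['F', 'S'].
4. `else` is skipped (an exception was raised).
Result: ['F', 'S']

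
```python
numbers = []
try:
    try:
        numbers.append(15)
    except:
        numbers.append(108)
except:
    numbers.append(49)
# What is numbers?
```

Step-by-step execution trace:
1. Inner try: `numbers.append(15)` → numbers = [15]. No exception raised.
2. Inner `except` is skipped.
3. Inner try completes normally; outer `except` is skipped.
Result: [15]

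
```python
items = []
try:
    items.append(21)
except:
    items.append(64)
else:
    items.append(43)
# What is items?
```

Step-by-step execution trace:
1. try: `items.append(21)` → items = [21]. No exception raised.
2. `except` is skipped.
3. `else` runs (try completed without exception): `items.append(43)` → items = [21, 43].
Result: [21, 43]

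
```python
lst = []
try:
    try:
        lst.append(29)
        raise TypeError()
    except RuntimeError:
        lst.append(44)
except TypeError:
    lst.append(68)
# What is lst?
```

Step-by-step execution trace:
1. Inner try: `lst.append(29)` → lst = [29].
2. `raise TypeError()` raises TypeError.
3. Inner `except RuntimeError` does not match TypeError; exception propagates to outer try.
4. Outer `except TypeError` matches → `lst.append(68)` → lst = [29, 68].
Result: [29, 68]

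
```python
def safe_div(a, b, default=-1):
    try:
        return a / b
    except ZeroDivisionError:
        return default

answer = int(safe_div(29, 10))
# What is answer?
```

Step-by-step execution trace:
1. `safe_div(29, 10)` enters try: `return 29 / 10` → returns 2.9. No exception raised.
2. `except ZeroDivisionError` is skipped.
3. `int(2.9)` → 2 → answer = 2.
Result: 2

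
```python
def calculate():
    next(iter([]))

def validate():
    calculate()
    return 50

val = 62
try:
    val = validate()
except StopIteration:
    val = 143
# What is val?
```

Step-by-step execution trace:
1. val starts at 62.
2. try: `validate()` calls `calculate()`.
3. `calculate()` evaluates `next(iter([]))`, which raises StopIteration; it propagates through validate (uncaught).
4. `return 50` in validate is not reached; the assignment to val does not complete.
5. `except StopIteration` matches → val = 143.
Result: 143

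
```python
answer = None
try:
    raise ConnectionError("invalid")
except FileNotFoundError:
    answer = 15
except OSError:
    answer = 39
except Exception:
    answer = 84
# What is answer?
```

Step-by-step execution trace:
1. `raise ConnectionError(...)` raises ConnectionError.
2. `except FileNotFoundError` does not match (ConnectionError is not a subclass of FileNotFoundError); skipped.
3. `except OSError` matches (ConnectionError is a subclass of OSError) → answer = 39.
4. `except Exception` is not reached.
Result: 39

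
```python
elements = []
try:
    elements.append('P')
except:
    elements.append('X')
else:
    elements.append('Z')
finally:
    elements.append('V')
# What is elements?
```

Step-by-step execution trace:
1. try: `elements.append('P')` → elements = ['P']. No exception raised.
2. `except` is skipped.
3. `else` runs: `elements.append('Z')` → elements = ['P', 'Z'].
4. `finally` always runs: `elements.append('V')` → elements = ['P', 'Z', 'V'].
Result: ['P', 'Z', 'V']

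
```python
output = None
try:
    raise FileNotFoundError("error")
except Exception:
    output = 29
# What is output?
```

Step-by-step execution trace:
1. `raise FileNotFoundError(...)` raises FileNotFoundError.
2. `except Exception` matches (FileNotFoundError is a subclass of Exception) → output = 29.
Result: 29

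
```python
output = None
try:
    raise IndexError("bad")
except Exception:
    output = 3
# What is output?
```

Step-by-step execution trace:
1. `raise IndexError(...)` raises IndexError.
2. `except Exception` matches (IndexError is a subclass of Exception) → output = 3.
Result: 3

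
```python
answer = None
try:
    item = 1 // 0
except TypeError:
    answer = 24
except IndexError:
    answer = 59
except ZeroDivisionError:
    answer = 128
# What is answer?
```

Step-by-step execution trace:
1. `item = 1 // 0` raises ZeroDivisionError.
2. `except TypeError` does not match ZeroDivisionError; skipped.
3. `except IndexError` does not match ZeroDivisionError; skipped.
4. `except ZeroDivisionError` matches → answer = 128.
Result: 128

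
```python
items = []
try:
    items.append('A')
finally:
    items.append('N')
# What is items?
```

Step-by-step execution trace:
1. try: `items.append('A')` → items = ['A'].
2. The try body completes without raising.
3. finally always runs: `items.append('N')` → items = ['A', 'N'].
Result: ['A', 'N']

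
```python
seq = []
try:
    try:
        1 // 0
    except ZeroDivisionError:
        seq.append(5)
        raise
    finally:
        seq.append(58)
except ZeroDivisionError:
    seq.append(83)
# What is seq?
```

Step-by-step execution trace:
1. Inner try: `1 // 0` raises ZeroDivisionError.
2. Inner `except ZeroDivisionError` matches → `seq.append(5)` → seq = [5].
3. bare `raise` re-raises ZeroDivisionError.
4. Inner `finally` runs during unwinding: `seq.append(58)` → seq = [5, 58].
5. Outer `except ZeroDivisionError` matches → `seq.append(83)` → seq = [5, 58, 83].
Result: [5, 58, 83]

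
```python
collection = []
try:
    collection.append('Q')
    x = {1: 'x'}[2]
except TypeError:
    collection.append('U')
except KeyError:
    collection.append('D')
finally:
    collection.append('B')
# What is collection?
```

Step-by-step execution trace:
1. try: `collection.append('Q')` → collection = ['Q'].
2. `x = {1: 'x'}[2]` raises KeyError.
3. `except TypeError` does not match KeyError; skipped.
4. `except KeyError` matches → `collection.append('D')` → collection = ['Q', 'D'].
5. finally always runs: `collection.append('B')` → collection = ['Q', 'D', 'B'].
Result: ['Q', 'D', 'B']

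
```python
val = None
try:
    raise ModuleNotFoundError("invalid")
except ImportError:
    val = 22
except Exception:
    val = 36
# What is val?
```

Step-by-step execution trace:
1. `raise ModuleNotFoundError(...)` raises ModuleNotFoundError.
2. `except ImportError` matches (ModuleNotFoundError is a subclass of ImportError) → val = 22.
3. `except Exception` is not reached.
Result: 22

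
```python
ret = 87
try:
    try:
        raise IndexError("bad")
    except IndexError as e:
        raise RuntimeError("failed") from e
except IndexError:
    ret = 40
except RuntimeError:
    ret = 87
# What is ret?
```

Step-by-step execution trace:
1. Inner try raises IndexError; inner `except IndexError as e` catches it.
2. `raise RuntimeError(...) from e` raises RuntimeError (IndexError is attached as __cause__, but only RuntimeError is active).
3. Outer `except IndexError` does not match RuntimeError; skipped.
4. Outer `except RuntimeError` matches → ret = 87.
Result: 87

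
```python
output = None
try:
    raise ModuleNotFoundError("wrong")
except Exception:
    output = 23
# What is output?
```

Step-by-step execution trace:
1. `raise ModuleNotFoundError(...)` raises ModuleNotFoundError.
2. `except Exception` matches (ModuleNotFoundError is a subclass of Exception) → output = 23.
Result: 23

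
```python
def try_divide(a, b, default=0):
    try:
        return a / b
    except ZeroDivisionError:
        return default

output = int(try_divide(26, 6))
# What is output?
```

Step-by-step execution trace:
1. `try_divide(26, 6)` enters try: `return 26 / 6` → returns 4.333333333333333. No exception raised.
2. `except ZeroDivisionError` is skipped.
3. `int(4.333333333333333)` → 4 → output = 4.
Result: 4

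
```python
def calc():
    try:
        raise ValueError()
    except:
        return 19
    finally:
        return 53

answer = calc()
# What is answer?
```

Step-by-step execution trace:
1. `calc()` enters try: `raise ValueError()` raises ValueError.
2. bare `except` matches → `return 19` sets pending return value 19.
3. Before returning, `finally: return 53` runs and overrides the pending return.
4. calc() returns 53 → answer = 53.
Result: 53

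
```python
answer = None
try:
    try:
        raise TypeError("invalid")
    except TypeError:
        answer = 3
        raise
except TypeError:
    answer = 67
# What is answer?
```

Step-by-step execution trace:
1. Inner try: `raise TypeError("invalid")` raises TypeError.
2. Inner `except TypeError` matches → answer = 3.
3. bare `raise` re-raises the same TypeError.
4. Outer `except TypeError` matches → answer = 67.
Result: 67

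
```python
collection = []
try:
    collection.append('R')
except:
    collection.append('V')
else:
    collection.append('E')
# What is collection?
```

Step-by-step execution trace:
1. try: `collection.append('R')` → collection = ['R']. No exception raised.
2. `except` is skipped.
3. `else` runs (try completed without exception): `collection.append('E')` → collection = ['R', 'E'].
Result: ['R', 'E']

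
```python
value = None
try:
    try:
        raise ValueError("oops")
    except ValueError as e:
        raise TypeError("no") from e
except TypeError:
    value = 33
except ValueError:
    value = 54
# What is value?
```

Step-by-step execution trace:
1. Inner try raises ValueError; inner `except ValueError as e` catches it.
2. `raise TypeError(...) from e` raises TypeError (ValueError is attached as __cause__, but only TypeError is active).
3. Outer `except TypeError` matches → value = 33.
4. `except ValueError` is not reached.
Result: 33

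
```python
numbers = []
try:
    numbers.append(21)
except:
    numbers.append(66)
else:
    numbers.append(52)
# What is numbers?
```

Step-by-step execution trace:
1. try: `numbers.append(21)` → numbers = [21]. No exception raised.
2. `except` is skipped.
3. `else` runs (try completed without exception): `numbers.append(52)` → numbers = [21, 52].
Result: [21, 52]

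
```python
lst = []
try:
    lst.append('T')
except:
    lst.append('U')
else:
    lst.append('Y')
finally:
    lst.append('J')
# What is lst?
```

Step-by-step execution trace:
1. try: `lst.append('T')` → lst = ['T']. No exception raised.
2. `except` is skipped.
3. `else` runs: `lst.append('Y')` → lst = ['T', 'Y'].
4. `finally` always runs: `lst.append('J')` → lst = ['T', 'Y', 'J'].
Result: ['T', 'Y', 'J']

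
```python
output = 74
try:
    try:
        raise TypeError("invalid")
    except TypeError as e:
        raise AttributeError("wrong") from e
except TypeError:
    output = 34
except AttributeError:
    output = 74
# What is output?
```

Step-by-step execution trace:
1. Inner try raises TypeError; inner `except TypeError as e` catches it.
2. `raise AttributeError(...) from e` raises AttributeError (TypeError is attached as __cause__, but only AttributeError is active).
3. Outer `except TypeError` does not match AttributeError; skipped.
4. Outer `except AttributeError` matches → output = 74.
Result: 74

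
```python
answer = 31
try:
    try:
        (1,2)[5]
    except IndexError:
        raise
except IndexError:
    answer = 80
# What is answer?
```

Step-by-step execution trace:
1. Inner try: `(1,2)[5]` raises IndexError.
2. Inner `except IndexError` matches; bare `raise` re-raises the same IndexError.
3. Outer `except IndexError` matches → answer = 80.
Result: 80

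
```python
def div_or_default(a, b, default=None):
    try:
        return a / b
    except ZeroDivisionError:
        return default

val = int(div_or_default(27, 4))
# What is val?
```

Step-by-step execution trace:
1. `div_or_default(27, 4)` enters try: `return 27 / 4` → returns 6.75. No exception raised.
2. `except ZeroDivisionError` is skipped.
3. `int(6.75)` → 6 → val = 6.
Result: 6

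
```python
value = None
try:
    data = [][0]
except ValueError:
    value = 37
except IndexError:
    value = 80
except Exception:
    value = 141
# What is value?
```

Step-by-step execution trace:
1. `data = [][0]` raises IndexError.
2. `except ValueError` does not match IndexError; skipped.
3. `except IndexError` matches → value = 80.
4. Remaining except clauses are skipped.
Result: 80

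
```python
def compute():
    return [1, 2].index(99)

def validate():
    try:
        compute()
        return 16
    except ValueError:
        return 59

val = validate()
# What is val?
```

Step-by-step execution trace:
1. `validate()` calls `compute()`.
2. `compute()` evaluates `[1, 2].index(99)`, which raises ValueError; it propagates to the caller.
3. `return 16` is not reached.
4. `except ValueError` in validate matches → returns 59.
5. val = 59.
Result: 59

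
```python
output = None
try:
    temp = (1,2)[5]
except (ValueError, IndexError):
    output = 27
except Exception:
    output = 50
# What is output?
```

Step-by-step execution trace:
1. `temp = (1,2)[5]` raises IndexError.
2. `except (ValueError, IndexError)` matches (IndexError is in the tuple) → output = 27.
3. `except Exception` is not reached.
Result: 27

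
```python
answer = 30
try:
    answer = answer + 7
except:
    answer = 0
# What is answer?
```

Step-by-step execution trace:
1. answer starts at 30.
2. try: `answer = answer + 7` → answer = 37. No exception raised.
3. `except` is skipped.
Result: 37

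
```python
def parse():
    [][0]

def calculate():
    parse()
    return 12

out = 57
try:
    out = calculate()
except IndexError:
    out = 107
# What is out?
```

Step-by-step execution trace:
1. out starts at 57.
2. try: `calculate()` calls `parse()`.
3. `parse()` evaluates `[][0]`, which raises IndexError; it propagates through calculate (uncaught).
4. `return 12` in calculate is not reached; the assignment to out does not complete.
5. `except IndexError` matches → out = 107.
Result: 107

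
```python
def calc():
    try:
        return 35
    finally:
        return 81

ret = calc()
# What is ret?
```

Step-by-step execution trace:
1. `calc()` enters try: `return 35` sets pending return value 35.
2. Before returning, `finally: return 81` runs and overrides the pending return.
3. calc() returns 81 → ret = 81.
Result: 81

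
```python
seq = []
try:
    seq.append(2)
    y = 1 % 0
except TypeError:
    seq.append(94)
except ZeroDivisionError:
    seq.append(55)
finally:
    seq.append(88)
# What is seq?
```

Step-by-step execution trace:
1. try: `seq.append(2)` → seq = [2].
2. `y = 1 % 0` raises ZeroDivisionError.
3. `except TypeError` does not match ZeroDivisionError; skipped.
4. `except ZeroDivisionError` matches → `seq.append(55)` → seq = [2, 55].
5. finally always runs: `seq.append(88)` → seq = [2, 55, 88].
Result: [2, 55, 88]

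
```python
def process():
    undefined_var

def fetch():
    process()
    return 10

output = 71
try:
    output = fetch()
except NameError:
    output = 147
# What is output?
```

Step-by-step execution trace:
1. output starts at 71.
2. try: `fetch()` calls `process()`.
3. `process()` evaluates `undefined_var`, which raises NameError; it propagates through fetch (uncaught).
4. `return 10` in fetch is not reached; the assignment to output does not complete.
5. `except NameError` matches → output = 147.
Result: 147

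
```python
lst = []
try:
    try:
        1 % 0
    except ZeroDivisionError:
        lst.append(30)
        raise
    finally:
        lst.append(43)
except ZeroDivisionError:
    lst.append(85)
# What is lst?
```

Step-by-step execution trace:
1. Inner try: `1 % 0` raises ZeroDivisionError.
2. Inner `except ZeroDivisionError` matches → `lst.append(30)` → lst = [30].
3. bare `raise` re-raises ZeroDivisionError.
4. Inner `finally` runs during unwinding: `lst.append(43)` → lst = [30, 43].
5. Outer `except ZeroDivisionError` matches → `lst.append(85)` → lst = [30, 43, 85].
Result: [30, 43, 85]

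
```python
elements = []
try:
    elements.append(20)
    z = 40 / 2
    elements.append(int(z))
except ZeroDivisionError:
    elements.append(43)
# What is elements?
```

Step-by-step execution trace:
1. try: `elements.append(20)` → elements = [20].
2. `z = 40 / 2` → z = 20.0. No exception raised.
3. `elements.append(int(z))` → elements = [20, 20].
4. `except ZeroDivisionError` is skipped (no exception was raised).
Result: [20, 20]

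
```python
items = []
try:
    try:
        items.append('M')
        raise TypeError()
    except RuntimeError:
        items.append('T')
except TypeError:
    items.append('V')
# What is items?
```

Step-by-step execution trace:
1. Inner try: `items.append('M')` → items = ['M'].
2. `raise TypeError()` raises TypeError.
3. Inner `except RuntimeError` does not match TypeError; exception propagates to outer try.
4. Outer `except TypeError` matches → `items.append('V')` → items = ['M', 'V'].
Result: ['M', 'V']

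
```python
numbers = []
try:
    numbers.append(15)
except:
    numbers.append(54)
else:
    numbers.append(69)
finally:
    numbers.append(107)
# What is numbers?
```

Step-by-step execution trace:
1. try: `numbers.append(15)` → numbers = [15]. No exception raised.
2. `except` is skipped.
3. `else` runs: `numbers.append(69)` → numbers = [15, 69].
4. `finally` always runs: `numbers.append(107)` → numbers = [15, 69, 107].
Result: [15, 69, 107]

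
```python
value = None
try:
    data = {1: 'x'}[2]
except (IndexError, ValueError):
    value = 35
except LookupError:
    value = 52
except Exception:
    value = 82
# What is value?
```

Step-by-step execution trace:
1. `data = {1: 'x'}[2]` raises KeyError.
2. `except (IndexError, ValueError)` does not match KeyError; skipped.
3. `except LookupError` matches (KeyError is a subclass of LookupError) → value = 52.
4. `except Exception` is not reached.
Result: 52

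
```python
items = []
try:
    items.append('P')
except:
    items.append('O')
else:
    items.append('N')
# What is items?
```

Step-by-step execution trace:
1. try: `items.append('P')` → items = ['P']. No exception raised.
2. `except` is skipped.
3. `else` runs (try completed without exception): `items.append('N')` → items = ['P', 'N'].
Result: ['P', 'N']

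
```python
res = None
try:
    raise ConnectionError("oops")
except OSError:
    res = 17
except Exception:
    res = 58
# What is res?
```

Step-by-step execution trace:
1. `raise ConnectionError(...)` raises ConnectionError.
2. `except OSError` matches (ConnectionError is a subclass of OSError) → res = 17.
3. `except Exception` is not reached.
Result: 17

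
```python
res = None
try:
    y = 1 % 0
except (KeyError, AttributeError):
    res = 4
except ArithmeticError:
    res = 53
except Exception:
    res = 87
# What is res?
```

Step-by-step execution trace:
1. `y = 1 % 0` raises ZeroDivisionError.
2. `except (KeyError, AttributeError)` does not match ZeroDivisionError; skipped.
3. `except ArithmeticError` matches (ZeroDivisionError is a subclass of ArithmeticError) → res = 53.
4. `except Exception` is not reached.
Result: 53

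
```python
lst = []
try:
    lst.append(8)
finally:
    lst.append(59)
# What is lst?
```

Step-by-step execution trace:
1. try: `lst.append(8)` → lst = [8].
2. The try body completes without raising.
3. finally always runs: `lst.append(59)` → lst = [8, 59].
Result: [8, 59]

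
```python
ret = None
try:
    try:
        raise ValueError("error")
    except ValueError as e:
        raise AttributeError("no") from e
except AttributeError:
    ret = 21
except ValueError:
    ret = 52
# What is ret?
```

Step-by-step execution trace:
1. Inner try raises ValueError; inner `except ValueError as e` catches it.
2. `raise AttributeError(...) from e` raises AttributeError (ValueError is attached as __cause__, but only AttributeError is active).
3. Outer `except AttributeError` matches → ret = 21.
4. `except ValueError` is not reached.
Result: 21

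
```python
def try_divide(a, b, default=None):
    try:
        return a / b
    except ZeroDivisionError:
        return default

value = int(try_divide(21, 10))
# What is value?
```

Step-by-step execution trace:
1. `try_divide(21, 10)` enters try: `return 21 / 10` → returns 2.1. No exception raised.
2. `except ZeroDivisionError` is skipped.
3. `int(2.1)` → 2 → value = 2.
Result: 2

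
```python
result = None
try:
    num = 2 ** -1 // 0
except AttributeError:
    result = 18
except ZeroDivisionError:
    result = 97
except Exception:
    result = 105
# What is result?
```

Step-by-step execution trace:
1. `num = 2 ** -1 // 0` raises ZeroDivisionError.
2. `except AttributeError` does not match ZeroDivisionError; skipped.
3. `except ZeroDivisionError` matches → result = 97.
4. Remaining except clauses are skipped.
Result: 97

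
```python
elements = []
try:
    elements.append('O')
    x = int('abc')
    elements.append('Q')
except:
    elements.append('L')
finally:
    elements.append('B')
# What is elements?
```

Step-by-step execution trace:
1. try: `elements.append('O')` → elements = ['O'].
2. `x = int('abc')` raises ValueError; `elements.append('Q')` is not reached.
3. bare `except` matches → `elements.append('L')` → elements = ['O', 'L'].
4. finally always runs: `elements.append('B')` → elements = ['O', 'L', 'B'].
Result: ['O', 'L', 'B']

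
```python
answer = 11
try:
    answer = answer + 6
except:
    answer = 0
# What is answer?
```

Step-by-step execution trace:
1. answer starts at 11.
2. try: `answer = answer + 6` → answer = 17. No exception raised.
3. `except` is skipped.
Result: 17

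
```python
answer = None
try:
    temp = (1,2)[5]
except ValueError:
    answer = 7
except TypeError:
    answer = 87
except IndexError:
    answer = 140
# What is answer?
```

Step-by-step execution trace:
1. `temp = (1,2)[5]` raises IndexError.
2. `except ValueError` does not match IndexError; skipped.
3. `except TypeError` does not match IndexError; skipped.
4. `except IndexError` matches → answer = 140.
Result: 140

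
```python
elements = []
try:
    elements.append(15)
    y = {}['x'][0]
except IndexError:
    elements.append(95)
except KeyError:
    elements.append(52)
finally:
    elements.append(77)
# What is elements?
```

Step-by-step execution trace:
1. try: `elements.append(15)` → elements = [15].
2. `y = {}['x'][0]` raises KeyError.
3. `except IndexError` does not match KeyError; skipped.
4. `except KeyError` matches → `elements.append(52)` → elements = [15, 52].
5. finally always runs: `elements.append(77)` → elements = [15, 52, 77].
Result: [15, 52, 77]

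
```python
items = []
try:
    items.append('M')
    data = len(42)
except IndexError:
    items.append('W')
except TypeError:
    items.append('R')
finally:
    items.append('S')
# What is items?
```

Step-by-step execution trace:
1. try: `items.append('M')` → items = ['M'].
2. `data = len(42)` raises TypeError.
3. `except IndexError` does not match TypeError; skipped.
4. `except TypeError` matches → `items.append('R')` → items = ['M', 'R'].
5. finally always runs: `items.append('S')` → items = ['M', 'R', 'S'].
Result: ['M', 'R', 'S']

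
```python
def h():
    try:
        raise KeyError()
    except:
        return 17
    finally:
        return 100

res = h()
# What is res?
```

Step-by-step execution trace:
1. `h()` enters try: `raise KeyError()` raises KeyError.
2. bare `except` matches → `return 17` sets pending return value 17.
3. Before returning, `finally: return 100` runs and overrides the pending return.
4. h() returns 100 → res = 100.
Result: 100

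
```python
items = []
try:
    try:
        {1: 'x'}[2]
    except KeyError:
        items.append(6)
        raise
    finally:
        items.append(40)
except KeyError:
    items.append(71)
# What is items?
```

Step-by-step execution trace:
1. Inner try: `{1: 'x'}[2]` raises KeyError.
2. Inner `except KeyError` matches → `items.append(6)` → items = [6].
3. bare `raise` re-raises KeyError.
4. Inner `finally` runs during unwinding: `items.append(40)` → items = [6, 40].
5. Outer `except KeyError` matches → `items.append(71)` → items = [6, 40, 71].
Result: [6, 40, 71]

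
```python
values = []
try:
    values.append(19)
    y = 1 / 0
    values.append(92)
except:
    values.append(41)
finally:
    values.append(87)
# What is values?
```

Step-by-step execution trace:
1. try: `values.append(19)` → values = [19].
2. `y = 1 / 0` raises ZeroDivisionError; `values.append(92)` is not reached.
3. bare `except` matches → `values.append(41)` → values = [19, 41].
4. finally always runs: `values.append(87)` → values = [19, 41, 87].
Result: [19, 41, 87]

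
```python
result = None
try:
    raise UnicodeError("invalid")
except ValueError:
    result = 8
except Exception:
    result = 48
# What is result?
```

Step-by-step execution trace:
1. `raise UnicodeError(...)` raises UnicodeError.
2. `except ValueError` matches (UnicodeError is a subclass of ValueError) → result = 8.
3. `except Exception` is not reached.
Result: 8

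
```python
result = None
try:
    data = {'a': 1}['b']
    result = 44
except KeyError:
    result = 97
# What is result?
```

Step-by-step execution trace:
1. `data = {'a': 1}['b']` raises KeyError.
2. `result = 44` is not reached.
3. `except KeyError` matches → result = 97.
Result: 97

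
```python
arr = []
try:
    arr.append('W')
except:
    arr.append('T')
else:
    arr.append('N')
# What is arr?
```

Step-by-step execution trace:
1. try: `arr.append('W')` → arr = ['W']. No exception raised.
2. `except` is skipped.
3. `else` runs (try completed without exception): `arr.append('N')` → arr = ['W', 'N'].
Result: ['W', 'N']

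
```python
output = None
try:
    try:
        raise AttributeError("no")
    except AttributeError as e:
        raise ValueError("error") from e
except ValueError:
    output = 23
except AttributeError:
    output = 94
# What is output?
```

Step-by-step execution trace:
1. Inner try raises AttributeError; inner `except AttributeError as e` catches it.
2. `raise ValueError(...) from e` raises ValueError (AttributeError is attached as __cause__, but only ValueError is active).
3. Outer `except ValueError` matches → output = 23.
4. `except AttributeError` is not reached.
Result: 23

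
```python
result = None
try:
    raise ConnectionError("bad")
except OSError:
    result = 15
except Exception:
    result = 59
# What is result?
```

Step-by-step execution trace:
1. `raise ConnectionError(...)` raises ConnectionError.
2. `except OSError` matches (ConnectionError is a subclass of OSError) → result = 15.
3. `except Exception` is not reached.
Result: 15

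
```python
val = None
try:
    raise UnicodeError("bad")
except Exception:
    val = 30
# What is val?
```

Step-by-step execution trace:
1. `raise UnicodeError(...)` raises UnicodeError.
2. `except Exception` matches (UnicodeError is a subclass of Exception) → val = 30.
Result: 30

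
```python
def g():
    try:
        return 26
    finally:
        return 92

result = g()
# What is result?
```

Step-by-step execution trace:
1. `g()` enters try: `return 26` sets pending return value 26.
2. Before returning, `finally: return 92` runs and overrides the pending return.
3. g() returns 92 → result = 92.
Result: 92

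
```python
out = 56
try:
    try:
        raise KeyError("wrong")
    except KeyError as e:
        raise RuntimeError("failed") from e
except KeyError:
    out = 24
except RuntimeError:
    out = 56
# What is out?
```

Step-by-step execution trace:
1. Inner try raises KeyError; inner `except KeyError as e` catches it.
2. `raise RuntimeError(...) from e` raises RuntimeError (KeyError is attached as __cause__, but only RuntimeError is active).
3. Outer `except KeyError` does not match RuntimeError; skipped.
4. Outer `except RuntimeError` matches → out = 56.
Result: 56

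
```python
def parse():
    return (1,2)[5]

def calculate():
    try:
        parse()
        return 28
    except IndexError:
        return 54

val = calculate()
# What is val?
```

Step-by-step execution trace:
1. `calculate()` calls `parse()`.
2. `parse()` evaluates `(1,2)[5]`, which raises IndexError; it propagates to the caller.
3. `return 28` is not reached.
4. `except IndexError` in calculate matches → returns 54.
5. val = 54.
Result: 54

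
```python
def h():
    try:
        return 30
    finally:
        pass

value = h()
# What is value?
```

Step-by-step execution trace:
1. `h()` enters try: `return 30` sets pending return value 30.
2. Before returning, `finally: pass` runs (no effect).
3. h() returns 30 → value = 30.
Result: 30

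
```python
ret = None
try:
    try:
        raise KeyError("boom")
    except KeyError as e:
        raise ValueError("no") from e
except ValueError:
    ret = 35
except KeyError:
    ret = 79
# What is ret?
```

Step-by-step execution trace:
1. Inner try raises KeyError; inner `except KeyError as e` catches it.
2. `raise ValueError(...) from e` raises ValueError (KeyError is attached as __cause__, but only ValueError is active).
3. Outer `except ValueError` matches → ret = 35.
4. `except KeyError` is not reached.
Result: 35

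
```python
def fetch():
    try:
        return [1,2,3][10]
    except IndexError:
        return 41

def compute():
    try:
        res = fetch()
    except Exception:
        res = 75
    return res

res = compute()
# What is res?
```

Step-by-step execution trace:
1. `compute()` calls `fetch()`.
2. In fetch: `[1,2,3][10]` raises IndexError; `except IndexError` catches it → returns 41.
3. In compute: `res = fetch()` → res = 41. No exception reaches compute.
4. `except Exception` is skipped; compute returns 41.
5. res = 41.
Result: 41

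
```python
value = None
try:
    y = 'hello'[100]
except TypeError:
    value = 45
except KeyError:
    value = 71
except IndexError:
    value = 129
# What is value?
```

Step-by-step execution trace:
1. `y = 'hello'[100]` raises IndexError.
2. `except TypeError` does not match IndexError; skipped.
3. `except KeyError` does not match IndexError; skipped.
4. `except IndexError` matches → value = 129.
Result: 129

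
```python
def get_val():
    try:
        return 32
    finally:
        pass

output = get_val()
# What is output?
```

Step-by-step execution trace:
1. `get_val()` enters try: `return 32` sets pending return value 32.
2. Before returning, `finally: pass` runs (no effect).
3. get_val() returns 32 → output = 32.
Result: 32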